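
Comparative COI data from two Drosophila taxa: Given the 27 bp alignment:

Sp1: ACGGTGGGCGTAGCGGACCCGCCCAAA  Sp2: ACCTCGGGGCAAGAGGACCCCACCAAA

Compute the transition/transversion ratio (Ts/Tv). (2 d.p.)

0.13

Transitions are A↔G and C↔T; transversions are all other mismatches.
Transitions: 1. Transversions: 8.
R = 1/8 = 0.125 ≈ 0.13 (to 2 d.p.).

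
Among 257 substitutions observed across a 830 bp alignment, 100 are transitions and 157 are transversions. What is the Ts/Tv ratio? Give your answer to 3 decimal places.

0.637

R = 100/157 = 0.636942… ≈ 0.637 (to 3 d.p.).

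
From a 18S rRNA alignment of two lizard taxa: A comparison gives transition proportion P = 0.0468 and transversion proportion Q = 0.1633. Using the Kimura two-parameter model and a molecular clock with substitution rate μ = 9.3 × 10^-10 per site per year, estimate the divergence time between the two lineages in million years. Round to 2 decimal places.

Under the Kimura two-parameter model, d = −½ ln(1 − 2P − Q) − ¼ ln(1 − 2Q).
1 − 2P − Q = 0.7431, giving −½ ln(0.7431) = 0.148462.
1 − 2Q = 0.6734, giving −¼ ln(0.6734) = 0.098854.
d = 0.148462 + 0.098854 = 0.247316.
Under a molecular clock d = 2μt, so t = d/(2μ) = 0.247316 / (2 × 9.3 × 10^-10) = 132.97 million years.

132.97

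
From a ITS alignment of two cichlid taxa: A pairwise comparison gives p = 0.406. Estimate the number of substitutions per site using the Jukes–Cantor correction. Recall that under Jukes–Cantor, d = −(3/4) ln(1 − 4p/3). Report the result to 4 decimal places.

d = −(3/4) ln(1 − 4p/3) = −0.75 ln(1 − 0.541333) = −0.75 ln(0.458667)
  = −0.75 × (-0.779431) = 0.584573 substitutions/site.

0.5846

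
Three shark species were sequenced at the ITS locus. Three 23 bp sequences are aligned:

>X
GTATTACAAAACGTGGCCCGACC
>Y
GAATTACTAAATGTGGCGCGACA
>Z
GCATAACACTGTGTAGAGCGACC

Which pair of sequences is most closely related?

X and Y

X–Y: 5/23 differ, p = 0.217, d = 0.257.
X–Z: 9/23 differ, p = 0.391, d = 0.553.
Y–Z: 9/23 differ, p = 0.391, d = 0.553.
The smallest distance is between X and Y.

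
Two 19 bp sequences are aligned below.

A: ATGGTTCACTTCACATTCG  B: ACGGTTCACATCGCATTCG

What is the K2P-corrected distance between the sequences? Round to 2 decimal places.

Of 19 sites, 2 differences are transitions and 1 are transversions, so P = 2/19 ≈ 0.105263 and Q = 1/19 ≈ 0.052632.
Under the Kimura two-parameter model, d = −½ ln(1 − 2P − Q) − ¼ ln(1 − 2Q).
1 − 2P − Q = 0.736842, giving −½ ln(0.736842) = 0.152691.
1 − 2Q = 0.894736, giving −¼ ln(0.894736) = 0.027807.
d = 0.152691 + 0.027807 = 0.180498.

0.18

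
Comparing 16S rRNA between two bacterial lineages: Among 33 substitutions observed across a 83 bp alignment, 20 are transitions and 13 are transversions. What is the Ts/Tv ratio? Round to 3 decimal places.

R = 20/13 = 1.538461… ≈ 1.538 (to 3 d.p.).

1.538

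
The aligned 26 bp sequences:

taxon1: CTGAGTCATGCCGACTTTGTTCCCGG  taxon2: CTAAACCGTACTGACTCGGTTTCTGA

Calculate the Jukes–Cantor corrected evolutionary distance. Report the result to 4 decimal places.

The sequences differ at 11 of 26 sites, so p = 11/26 ≈ 0.423077.
d = −(3/4) ln(1 − 4p/3) = −0.75 ln(1 − 0.564103) = −0.75 ln(0.435897)
  = −0.75 × (-0.830349) = 0.622762 substitutions/site.

0.6228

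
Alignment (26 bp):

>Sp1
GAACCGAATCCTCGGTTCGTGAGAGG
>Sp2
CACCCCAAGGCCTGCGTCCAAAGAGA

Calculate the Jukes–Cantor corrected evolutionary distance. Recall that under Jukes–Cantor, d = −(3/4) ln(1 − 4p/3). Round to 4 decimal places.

The sequences differ at 13 of 26 sites, so p = 13/26 = 0.5.
d = −(3/4) ln(1 − 4p/3) = −0.75 ln(1 − 0.666667) = −0.75 ln(0.333333)
  = −0.75 × (-1.098613) = 0.823960 substitutions/site.

0.8240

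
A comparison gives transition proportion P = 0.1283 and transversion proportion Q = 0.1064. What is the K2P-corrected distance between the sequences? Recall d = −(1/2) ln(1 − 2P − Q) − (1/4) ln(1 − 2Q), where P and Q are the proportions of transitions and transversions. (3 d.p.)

0.285

Under the Kimura two-parameter model, d = −½ ln(1 − 2P − Q) − ¼ ln(1 − 2Q).
1 − 2P − Q = 0.637, giving −½ ln(0.637) = 0.225493.
1 − 2Q = 0.7872, giving −¼ ln(0.7872) = 0.059818.
d = 0.225493 + 0.059818 = 0.285311.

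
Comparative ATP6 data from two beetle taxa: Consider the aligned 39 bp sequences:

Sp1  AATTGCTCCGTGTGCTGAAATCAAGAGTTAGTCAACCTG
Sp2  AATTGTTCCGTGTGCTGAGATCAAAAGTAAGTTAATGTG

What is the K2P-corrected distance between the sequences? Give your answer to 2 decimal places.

Of 39 sites, 5 differences are transitions and 2 are transversions, so P = 5/39 ≈ 0.128205 and Q = 2/39 ≈ 0.051282.
Under the Kimura two-parameter model, d = −½ ln(1 − 2P − Q) − ¼ ln(1 − 2Q).
1 − 2P − Q = 0.692308, giving −½ ln(0.692308) = 0.183862.
1 − 2Q = 0.897436, giving −¼ ln(0.897436) = 0.027053.
d = 0.183862 + 0.027053 = 0.210915.

0.21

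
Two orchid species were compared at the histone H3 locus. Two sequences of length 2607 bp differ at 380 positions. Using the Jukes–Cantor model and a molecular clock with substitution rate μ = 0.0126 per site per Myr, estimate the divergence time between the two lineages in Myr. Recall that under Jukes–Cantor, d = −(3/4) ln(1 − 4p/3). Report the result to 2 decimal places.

6.43

p = 380/2607 ≈ 0.145761.
d = −(3/4) ln(1 − 4p/3) = −0.75 ln(1 − 0.194348) = −0.75 ln(0.805652)
  = −0.75 × (-0.216103) = 0.162077 substitutions/site.
Under a molecular clock d = 2μt, so t = d/(2μ) = 0.162077 / (2 × 0.0126) = 6.43 Myr.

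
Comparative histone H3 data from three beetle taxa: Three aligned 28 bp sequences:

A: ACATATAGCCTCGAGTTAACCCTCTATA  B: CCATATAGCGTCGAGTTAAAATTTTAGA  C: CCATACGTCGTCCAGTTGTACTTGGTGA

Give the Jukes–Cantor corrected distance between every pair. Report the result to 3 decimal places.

A–B: 7/28 sites differ → p = 0.25, d = −0.75 ln(1 − 0.333333) = 0.304098 ≈ 0.304.
A–C: 14/28 sites differ → p = 0.5, d = −0.75 ln(1 − 0.666667) = 0.823960 ≈ 0.824.
B–C: 10/28 sites differ → p ≈ 0.357143, d = −0.75 ln(1 − 0.476191) = 0.484971 ≈ 0.485.

d(A,B) = 0.304, d(A,C) = 0.824, d(B,C) = 0.485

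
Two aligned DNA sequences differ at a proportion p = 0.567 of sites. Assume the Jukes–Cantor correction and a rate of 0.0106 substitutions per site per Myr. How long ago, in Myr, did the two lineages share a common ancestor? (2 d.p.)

49.90

d = −(3/4) ln(1 − 4p/3) = −0.75 ln(1 − 0.756) = −0.75 ln(0.244)
  = −0.75 × (-1.410587) = 1.057940 substitutions/site.
Under a molecular clock d = 2μt, so t = d/(2μ) = 1.057940 / (2 × 0.0106) = 49.90 Myr.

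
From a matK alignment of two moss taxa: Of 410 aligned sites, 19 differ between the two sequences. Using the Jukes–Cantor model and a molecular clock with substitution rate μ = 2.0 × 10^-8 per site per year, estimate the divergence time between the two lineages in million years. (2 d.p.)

1.20

p = 19/410 ≈ 0.046341.
d = −(3/4) ln(1 − 4p/3) = −0.75 ln(1 − 0.061788) = −0.75 ln(0.938212)
  = −0.75 × (-0.063779) = 0.047834 substitutions/site.
Under a molecular clock d = 2μt, so t = d/(2μ) = 0.047834 / (2 × 2.0 × 10^-8) = 1.20 million years.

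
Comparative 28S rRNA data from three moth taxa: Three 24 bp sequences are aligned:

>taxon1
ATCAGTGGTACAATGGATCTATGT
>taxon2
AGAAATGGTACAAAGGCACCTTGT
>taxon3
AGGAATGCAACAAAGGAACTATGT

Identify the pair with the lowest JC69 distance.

taxon2 and taxon3

taxon1–taxon2: 8/24 differ, p = 0.333, d = 0.441.
taxon1–taxon3: 7/24 differ, p = 0.292, d = 0.369.
taxon2–taxon3: 6/24 differ, p = 0.250, d = 0.304.
The smallest distance is between taxon2 and taxon3.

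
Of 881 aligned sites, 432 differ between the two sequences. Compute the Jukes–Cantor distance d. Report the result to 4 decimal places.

0.7956

p = 432/881 ≈ 0.490352.
d = −(3/4) ln(1 − 4p/3) = −0.75 ln(1 − 0.653803) = −0.75 ln(0.346197)
  = −0.75 × (-1.060747) = 0.795560 substitutions/site.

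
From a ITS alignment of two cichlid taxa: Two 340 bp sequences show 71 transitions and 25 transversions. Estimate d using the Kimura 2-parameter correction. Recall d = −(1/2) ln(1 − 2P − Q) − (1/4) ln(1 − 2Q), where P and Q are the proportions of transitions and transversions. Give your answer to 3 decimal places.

P = 71/340 ≈ 0.208824 and Q = 25/340 ≈ 0.073529.
Under the Kimura two-parameter model, d = −½ ln(1 − 2P − Q) − ¼ ln(1 − 2Q).
1 − 2P − Q = 0.508823, giving −½ ln(0.508823) = 0.337828.
1 − 2Q = 0.852942, giving −¼ ln(0.852942) = 0.039766.
d = 0.337828 + 0.039766 = 0.377594.

0.378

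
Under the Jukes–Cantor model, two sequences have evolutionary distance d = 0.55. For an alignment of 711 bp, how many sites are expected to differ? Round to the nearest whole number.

Invert JC69: p = (3/4)(1 − e^(−4d/3)) = 0.75 × (1 − e^(-0.733333)) = 0.75 × (1 − 0.480305) = 0.389771.
Expected differing sites = pL ≈ 0.389771 × 711 = 277.127181 ≈ 277.

277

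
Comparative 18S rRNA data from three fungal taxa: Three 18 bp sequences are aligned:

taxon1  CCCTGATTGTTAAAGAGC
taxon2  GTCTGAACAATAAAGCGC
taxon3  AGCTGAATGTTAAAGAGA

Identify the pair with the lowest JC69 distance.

taxon1–taxon2: 7/18 differ, p = 0.389, d = 0.548.
taxon1–taxon3: 4/18 differ, p = 0.222, d = 0.264.
taxon2–taxon3: 7/18 differ, p = 0.389, d = 0.548.
The smallest distance is between taxon1 and taxon3.

taxon1 and taxon3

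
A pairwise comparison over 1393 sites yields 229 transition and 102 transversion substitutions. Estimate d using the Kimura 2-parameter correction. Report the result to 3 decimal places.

0.297

P = 229/1393 ≈ 0.164393 and Q = 102/1393 ≈ 0.073223.
Under the Kimura two-parameter model, d = −½ ln(1 − 2P − Q) − ¼ ln(1 − 2Q).
1 − 2P − Q = 0.597991, giving −½ ln(0.597991) = 0.257090.
1 − 2Q = 0.853554, giving −¼ ln(0.853554) = 0.039587.
d = 0.257090 + 0.039587 = 0.296677.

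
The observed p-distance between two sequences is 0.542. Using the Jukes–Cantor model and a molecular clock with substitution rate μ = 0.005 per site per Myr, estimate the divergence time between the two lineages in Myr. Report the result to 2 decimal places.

d = −(3/4) ln(1 − 4p/3) = −0.75 ln(1 − 0.722667) = −0.75 ln(0.277333)
  = −0.75 × (-1.282536) = 0.961902 substitutions/site.
Under a molecular clock d = 2μt, so t = d/(2μ) = 0.961902 / (2 × 0.005) = 96.19 Myr.

96.19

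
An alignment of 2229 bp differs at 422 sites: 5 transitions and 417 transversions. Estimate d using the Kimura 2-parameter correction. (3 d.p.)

P = 5/2229 ≈ 0.002243 and Q = 417/2229 ≈ 0.187079.
Under the Kimura two-parameter model, d = −½ ln(1 − 2P − Q) − ¼ ln(1 − 2Q).
1 − 2P − Q = 0.808435, giving −½ ln(0.808435) = 0.106327.
1 − 2Q = 0.625842, giving −¼ ln(0.625842) = 0.117164.
d = 0.106327 + 0.117164 = 0.223491.

0.223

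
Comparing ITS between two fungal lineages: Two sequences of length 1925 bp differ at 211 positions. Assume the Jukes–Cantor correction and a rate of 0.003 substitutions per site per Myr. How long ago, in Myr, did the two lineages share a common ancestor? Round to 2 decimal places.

p = 211/1925 ≈ 0.10961.
d = −(3/4) ln(1 − 4p/3) = −0.75 ln(1 − 0.146147) = −0.75 ln(0.853853)
  = −0.75 × (-0.157996) = 0.118497 substitutions/site.
Under a molecular clock d = 2μt, so t = d/(2μ) = 0.118497 / (2 × 0.003) = 19.75 Myr.

19.75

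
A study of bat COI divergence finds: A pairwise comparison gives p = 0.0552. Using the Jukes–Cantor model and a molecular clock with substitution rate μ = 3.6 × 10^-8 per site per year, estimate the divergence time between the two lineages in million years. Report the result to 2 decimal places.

0.80

d = −(3/4) ln(1 − 4p/3) = −0.75 ln(1 − 0.0736) = −0.75 ln(0.9264)
  = −0.75 × (-0.076449) = 0.057337 substitutions/site.
Under a molecular clock d = 2μt, so t = d/(2μ) = 0.057337 / (2 × 3.6 × 10^-8) = 0.80 million years.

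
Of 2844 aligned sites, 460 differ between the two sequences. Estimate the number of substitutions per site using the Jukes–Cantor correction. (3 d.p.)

p = 460/2844 ≈ 0.161744.
d = −(3/4) ln(1 − 4p/3) = −0.75 ln(1 − 0.215659) = −0.75 ln(0.784341)
  = −0.75 × (-0.242911) = 0.182183 substitutions/site.

0.182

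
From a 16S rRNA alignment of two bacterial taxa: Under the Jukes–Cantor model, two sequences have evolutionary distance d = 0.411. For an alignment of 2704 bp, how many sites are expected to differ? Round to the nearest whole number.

Invert JC69: p = (3/4)(1 − e^(−4d/3)) = 0.75 × (1 − e^(-0.548)) = 0.75 × (1 − 0.578105) = 0.316421.
Expected differing sites = pL ≈ 0.316421 × 2704 = 855.602384 ≈ 856.

856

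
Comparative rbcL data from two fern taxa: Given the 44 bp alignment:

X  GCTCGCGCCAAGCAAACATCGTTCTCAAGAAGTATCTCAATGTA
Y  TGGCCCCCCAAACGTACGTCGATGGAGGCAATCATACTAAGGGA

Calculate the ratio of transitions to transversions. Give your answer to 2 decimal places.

Transitions are A↔G and C↔T; transversions are all other mismatches.
Transitions: 8. Transversions: 15.
R = 8/15 = 0.533333… ≈ 0.53 (to 2 d.p.).

0.53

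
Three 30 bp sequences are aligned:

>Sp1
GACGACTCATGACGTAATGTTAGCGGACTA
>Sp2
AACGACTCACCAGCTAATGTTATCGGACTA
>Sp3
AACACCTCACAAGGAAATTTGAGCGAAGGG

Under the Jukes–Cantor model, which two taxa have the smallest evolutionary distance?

Sp1 and Sp2

Sp1–Sp2: 6/30 differ, p = 0.200, d = 0.233.
Sp1–Sp3: 13/30 differ, p = 0.433, d = 0.647.
Sp2–Sp3: 12/30 differ, p = 0.400, d = 0.572.
The smallest distance is between Sp1 and Sp2.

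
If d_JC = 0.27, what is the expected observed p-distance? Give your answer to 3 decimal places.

p = (3/4)(1 − e^(−4d/3)) = 0.75 × (1 − e^(-0.36)) = 0.75 × (1 − 0.697676) = 0.226743.

0.227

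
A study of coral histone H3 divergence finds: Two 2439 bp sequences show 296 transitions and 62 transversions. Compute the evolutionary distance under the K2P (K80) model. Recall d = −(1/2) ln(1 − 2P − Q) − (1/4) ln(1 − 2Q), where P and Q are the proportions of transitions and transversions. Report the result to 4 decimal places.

P = 296/2439 ≈ 0.121361 and Q = 62/2439 ≈ 0.02542.
Under the Kimura two-parameter model, d = −½ ln(1 − 2P − Q) − ¼ ln(1 − 2Q).
1 − 2P − Q = 0.731858, giving −½ ln(0.731858) = 0.156084.
1 − 2Q = 0.94916, giving −¼ ln(0.94916) = 0.013044.
d = 0.156084 + 0.013044 = 0.169128.

0.1691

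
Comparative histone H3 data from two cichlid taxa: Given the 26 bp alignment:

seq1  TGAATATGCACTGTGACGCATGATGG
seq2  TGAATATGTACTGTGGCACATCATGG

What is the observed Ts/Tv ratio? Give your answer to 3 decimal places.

Transitions are A↔G and C↔T; transversions are all other mismatches.
Transitions: 3. Transversions: 1.
R = 3/1 = 3.000.

3.000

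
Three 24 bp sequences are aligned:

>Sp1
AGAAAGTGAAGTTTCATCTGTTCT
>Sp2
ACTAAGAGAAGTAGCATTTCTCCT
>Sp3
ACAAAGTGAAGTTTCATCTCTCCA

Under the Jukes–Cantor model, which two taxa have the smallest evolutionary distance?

Sp1 and Sp3

Sp1–Sp2: 8/24 differ, p = 0.333, d = 0.441.
Sp1–Sp3: 4/24 differ, p = 0.167, d = 0.188.
Sp2–Sp3: 6/24 differ, p = 0.250, d = 0.304.
The smallest distance is between Sp1 and Sp3.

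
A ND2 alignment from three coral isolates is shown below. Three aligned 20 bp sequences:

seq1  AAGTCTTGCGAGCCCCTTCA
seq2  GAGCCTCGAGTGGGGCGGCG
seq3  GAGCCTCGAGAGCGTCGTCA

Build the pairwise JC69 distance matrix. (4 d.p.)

seq1–seq2: 11/20 sites differ → p = 0.55, d = −0.75 ln(1 − 0.733333) = 0.991316 ≈ 0.9913.
seq1–seq3: 7/20 sites differ → p = 0.35, d = −0.75 ln(1 − 0.466667) = 0.471457 ≈ 0.4715.
seq2–seq3: 5/20 sites differ → p = 0.25, d = −0.75 ln(1 − 0.333333) = 0.304098 ≈ 0.3041.

d(seq1,seq2) = 0.9913, d(seq1,seq3) = 0.4715, d(seq2,seq3) = 0.3041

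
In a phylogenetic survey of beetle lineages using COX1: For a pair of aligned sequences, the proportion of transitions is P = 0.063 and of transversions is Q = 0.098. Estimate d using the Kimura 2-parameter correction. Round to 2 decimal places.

Under the Kimura two-parameter model, d = −½ ln(1 − 2P − Q) − ¼ ln(1 − 2Q).
1 − 2P − Q = 0.776, giving −½ ln(0.776) = 0.126801.
1 − 2Q = 0.804, giving −¼ ln(0.804) = 0.054539.
d = 0.126801 + 0.054539 = 0.181340.

0.18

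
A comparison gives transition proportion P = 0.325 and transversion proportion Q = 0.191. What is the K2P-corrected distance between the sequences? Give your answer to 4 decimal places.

Under the Kimura two-parameter model, d = −½ ln(1 − 2P − Q) − ¼ ln(1 − 2Q).
1 − 2P − Q = 0.159, giving −½ ln(0.159) = 0.919426.
1 − 2Q = 0.618, giving −¼ ln(0.618) = 0.120317.
d = 0.919426 + 0.120317 = 1.039743.

1.0397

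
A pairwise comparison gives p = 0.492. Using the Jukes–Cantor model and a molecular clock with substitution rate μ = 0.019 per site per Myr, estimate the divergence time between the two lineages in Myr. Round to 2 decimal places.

21.06

d = −(3/4) ln(1 − 4p/3) = −0.75 ln(1 − 0.656) = −0.75 ln(0.344)
  = −0.75 × (-1.067114) = 0.800336 substitutions/site.
Under a molecular clock d = 2μt, so t = d/(2μ) = 0.800336 / (2 × 0.019) = 21.06 Myr.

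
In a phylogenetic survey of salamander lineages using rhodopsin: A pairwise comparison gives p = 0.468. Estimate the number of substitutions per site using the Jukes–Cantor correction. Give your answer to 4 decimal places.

0.7336

d = −(3/4) ln(1 − 4p/3) = −0.75 ln(1 − 0.624) = −0.75 ln(0.376)
  = −0.75 × (-0.978166) = 0.733625 substitutions/site.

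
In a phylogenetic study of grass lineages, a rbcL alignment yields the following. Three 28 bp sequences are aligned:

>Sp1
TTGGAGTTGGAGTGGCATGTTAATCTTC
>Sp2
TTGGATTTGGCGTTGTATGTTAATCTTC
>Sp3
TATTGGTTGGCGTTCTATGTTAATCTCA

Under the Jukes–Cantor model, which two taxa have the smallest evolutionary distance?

Sp1 and Sp2

Sp1–Sp2: 4/28 differ, p = 0.143, d = 0.158.
Sp1–Sp3: 10/28 differ, p = 0.357, d = 0.485.
Sp2–Sp3: 8/28 differ, p = 0.286, d = 0.360.
The smallest distance is between Sp1 and Sp2.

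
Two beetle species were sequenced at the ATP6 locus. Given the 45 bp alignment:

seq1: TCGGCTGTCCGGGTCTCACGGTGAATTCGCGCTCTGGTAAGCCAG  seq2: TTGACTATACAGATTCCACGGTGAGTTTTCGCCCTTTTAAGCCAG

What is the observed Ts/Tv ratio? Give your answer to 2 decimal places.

Transitions are A↔G and C↔T; transversions are all other mismatches.
Transitions: 10. Transversions: 4.
R = 10/4 = 2.50.

2.50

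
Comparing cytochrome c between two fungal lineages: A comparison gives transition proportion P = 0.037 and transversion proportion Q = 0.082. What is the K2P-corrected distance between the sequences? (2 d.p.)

0.13

Under the Kimura two-parameter model, d = −½ ln(1 − 2P − Q) − ¼ ln(1 − 2Q).
1 − 2P − Q = 0.844, giving −½ ln(0.844) = 0.084801.
1 − 2Q = 0.836, giving −¼ ln(0.836) = 0.044782.
d = 0.084801 + 0.044782 = 0.129583.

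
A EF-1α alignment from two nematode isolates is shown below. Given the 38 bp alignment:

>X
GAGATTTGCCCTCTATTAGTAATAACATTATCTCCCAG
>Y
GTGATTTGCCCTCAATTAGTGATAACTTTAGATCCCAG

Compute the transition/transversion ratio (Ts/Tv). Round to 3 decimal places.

0.200

Transitions are A↔G and C↔T; transversions are all other mismatches.
Transitions: 1. Transversions: 5.
R = 1/5 = 0.200.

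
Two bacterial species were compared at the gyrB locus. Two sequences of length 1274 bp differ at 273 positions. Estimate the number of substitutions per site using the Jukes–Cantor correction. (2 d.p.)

p = 273/1274 ≈ 0.214286.
d = −(3/4) ln(1 − 4p/3) = −0.75 ln(1 − 0.285715) = −0.75 ln(0.714285)
  = −0.75 × (-0.336473) = 0.252355 substitutions/site.

0.25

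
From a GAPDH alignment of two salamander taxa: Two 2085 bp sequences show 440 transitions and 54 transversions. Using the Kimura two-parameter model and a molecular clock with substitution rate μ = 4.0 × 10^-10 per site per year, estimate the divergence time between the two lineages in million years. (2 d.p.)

387.96

P = 440/2085 ≈ 0.211031 and Q = 54/2085 ≈ 0.025899.
Under the Kimura two-parameter model, d = −½ ln(1 − 2P − Q) − ¼ ln(1 − 2Q).
1 − 2P − Q = 0.552039, giving −½ ln(0.552039) = 0.297068.
1 − 2Q = 0.948202, giving −¼ ln(0.948202) = 0.013297.
d = 0.297068 + 0.013297 = 0.310365.
Under a molecular clock d = 2μt, so t = d/(2μ) = 0.310365 / (2 × 4.0 × 10^-10) = 387.96 million years.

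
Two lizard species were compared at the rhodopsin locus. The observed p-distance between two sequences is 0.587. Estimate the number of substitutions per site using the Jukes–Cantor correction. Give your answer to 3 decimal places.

1.145

d = −(3/4) ln(1 − 4p/3) = −0.75 ln(1 − 0.782667) = −0.75 ln(0.217333)
  = −0.75 × (-1.526325) = 1.144744 substitutions/site.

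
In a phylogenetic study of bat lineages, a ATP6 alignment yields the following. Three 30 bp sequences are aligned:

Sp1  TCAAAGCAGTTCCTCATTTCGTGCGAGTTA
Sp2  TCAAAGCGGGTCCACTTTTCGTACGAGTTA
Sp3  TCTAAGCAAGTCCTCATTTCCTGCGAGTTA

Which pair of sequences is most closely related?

Sp1–Sp2: 5/30 differ, p = 0.167, d = 0.188.
Sp1–Sp3: 4/30 differ, p = 0.133, d = 0.147.
Sp2–Sp3: 7/30 differ, p = 0.233, d = 0.280.
The smallest distance is between Sp1 and Sp3.

Sp1 and Sp3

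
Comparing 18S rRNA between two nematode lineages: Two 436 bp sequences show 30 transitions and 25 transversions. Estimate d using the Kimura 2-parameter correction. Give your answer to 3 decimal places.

0.139

P = 30/436 ≈ 0.068807 and Q = 25/436 ≈ 0.057339.
Under the Kimura two-parameter model, d = −½ ln(1 − 2P − Q) − ¼ ln(1 − 2Q).
1 − 2P − Q = 0.805047, giving −½ ln(0.805047) = 0.108427.
1 − 2Q = 0.885322, giving −¼ ln(0.885322) = 0.030451.
d = 0.108427 + 0.030451 = 0.138878.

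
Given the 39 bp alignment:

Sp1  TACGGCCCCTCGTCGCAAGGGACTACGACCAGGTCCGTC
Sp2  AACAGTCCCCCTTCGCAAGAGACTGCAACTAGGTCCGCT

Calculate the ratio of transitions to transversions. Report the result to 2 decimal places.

4.50

Transitions are A↔G and C↔T; transversions are all other mismatches.
Transitions: 9. Transversions: 2.
R = 9/2 = 4.50.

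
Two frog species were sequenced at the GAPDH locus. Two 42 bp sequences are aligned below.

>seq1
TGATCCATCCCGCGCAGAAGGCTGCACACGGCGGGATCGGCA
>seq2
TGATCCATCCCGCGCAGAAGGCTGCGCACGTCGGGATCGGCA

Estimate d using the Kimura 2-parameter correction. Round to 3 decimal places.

Of 42 sites, 1 differences are transitions and 1 are transversions, so P = 1/42 ≈ 0.02381 and Q = 1/42 ≈ 0.02381.
Under the Kimura two-parameter model, d = −½ ln(1 − 2P − Q) − ¼ ln(1 − 2Q).
1 − 2P − Q = 0.92857, giving −½ ln(0.92857) = 0.037055.
1 − 2Q = 0.95238, giving −¼ ln(0.95238) = 0.012198.
d = 0.037055 + 0.012198 = 0.049253.

0.049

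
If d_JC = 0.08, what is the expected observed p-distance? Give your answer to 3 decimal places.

p = (3/4)(1 − e^(−4d/3)) = 0.75 × (1 − e^(-0.106667)) = 0.75 × (1 − 0.898825) = 0.075881.

0.076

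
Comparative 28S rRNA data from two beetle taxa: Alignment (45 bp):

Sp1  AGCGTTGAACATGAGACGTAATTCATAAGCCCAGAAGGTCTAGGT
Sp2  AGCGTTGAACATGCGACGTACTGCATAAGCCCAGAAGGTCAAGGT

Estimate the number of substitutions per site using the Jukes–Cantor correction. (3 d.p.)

0.095

The sequences differ at 4 of 45 sites (14, 21, 23, 41), so p = 4/45 ≈ 0.088889.
d = −(3/4) ln(1 − 4p/3) = −0.75 ln(1 − 0.118519) = −0.75 ln(0.881481)
  = −0.75 × (-0.126152) = 0.094614 substitutions/site.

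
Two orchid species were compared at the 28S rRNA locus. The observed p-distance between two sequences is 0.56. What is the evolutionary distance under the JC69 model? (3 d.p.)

d = −(3/4) ln(1 − 4p/3) = −0.75 ln(1 − 0.746667) = −0.75 ln(0.253333)
  = −0.75 × (-1.373050) = 1.029788 substitutions/site.

1.030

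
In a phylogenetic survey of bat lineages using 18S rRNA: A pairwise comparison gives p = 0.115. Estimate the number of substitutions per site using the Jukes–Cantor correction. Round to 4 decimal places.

0.1248

d = −(3/4) ln(1 − 4p/3) = −0.75 ln(1 − 0.153333) = −0.75 ln(0.846667)
  = −0.75 × (-0.166448) = 0.124836 substitutions/site.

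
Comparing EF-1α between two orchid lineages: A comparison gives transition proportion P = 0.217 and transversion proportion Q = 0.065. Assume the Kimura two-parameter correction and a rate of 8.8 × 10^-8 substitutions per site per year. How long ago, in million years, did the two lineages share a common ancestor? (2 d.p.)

Under the Kimura two-parameter model, d = −½ ln(1 − 2P − Q) − ¼ ln(1 − 2Q).
1 − 2P − Q = 0.501, giving −½ ln(0.501) = 0.345575.
1 − 2Q = 0.87, giving −¼ ln(0.87) = 0.034816.
d = 0.345575 + 0.034816 = 0.380391.
Under a molecular clock d = 2μt, so t = d/(2μ) = 0.380391 / (2 × 8.8 × 10^-8) = 2.16 million years.

2.16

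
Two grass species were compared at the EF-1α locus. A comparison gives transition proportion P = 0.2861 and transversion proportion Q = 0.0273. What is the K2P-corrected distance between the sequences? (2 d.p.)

Under the Kimura two-parameter model, d = −½ ln(1 − 2P − Q) − ¼ ln(1 − 2Q).
1 − 2P − Q = 0.4005, giving −½ ln(0.4005) = 0.457521.
1 − 2Q = 0.9454, giving −¼ ln(0.9454) = 0.014037.
d = 0.457521 + 0.014037 = 0.471558.

0.47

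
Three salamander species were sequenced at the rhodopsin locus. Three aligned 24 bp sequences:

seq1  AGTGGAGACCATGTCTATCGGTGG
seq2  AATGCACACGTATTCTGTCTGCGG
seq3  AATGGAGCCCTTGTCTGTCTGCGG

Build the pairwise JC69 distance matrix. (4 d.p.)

d(seq1,seq2) = 0.6082, d(seq1,seq3) = 0.3041, d(seq2,seq3) = 0.3041

seq1–seq2: 10/24 sites differ → p ≈ 0.416667, d = −0.75 ln(1 − 0.555556) = 0.608198 ≈ 0.6082.
seq1–seq3: 6/24 sites differ → p = 0.25, d = −0.75 ln(1 − 0.333333) = 0.304098 ≈ 0.3041.
seq2–seq3: 6/24 sites differ → p = 0.25, d = −0.75 ln(1 − 0.333333) = 0.304098 ≈ 0.3041.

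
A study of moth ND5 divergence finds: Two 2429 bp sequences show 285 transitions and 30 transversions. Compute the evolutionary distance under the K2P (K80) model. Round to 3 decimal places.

P = 285/2429 ≈ 0.117332 and Q = 30/2429 ≈ 0.012351.
Under the Kimura two-parameter model, d = −½ ln(1 − 2P − Q) − ¼ ln(1 − 2Q).
1 − 2P − Q = 0.752985, giving −½ ln(0.752985) = 0.141855.
1 − 2Q = 0.975298, giving −¼ ln(0.975298) = 0.006253.
d = 0.141855 + 0.006253 = 0.148108.

0.148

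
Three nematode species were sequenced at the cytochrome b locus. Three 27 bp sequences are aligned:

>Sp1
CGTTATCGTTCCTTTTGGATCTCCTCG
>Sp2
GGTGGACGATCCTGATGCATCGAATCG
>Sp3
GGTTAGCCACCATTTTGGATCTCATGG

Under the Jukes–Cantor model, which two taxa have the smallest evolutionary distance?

Sp1–Sp2: 11/27 differ, p = 0.407, d = 0.588.
Sp1–Sp3: 8/27 differ, p = 0.296, d = 0.377.
Sp2–Sp3: 12/27 differ, p = 0.444, d = 0.673.
The smallest distance is between Sp1 and Sp3.

Sp1 and Sp3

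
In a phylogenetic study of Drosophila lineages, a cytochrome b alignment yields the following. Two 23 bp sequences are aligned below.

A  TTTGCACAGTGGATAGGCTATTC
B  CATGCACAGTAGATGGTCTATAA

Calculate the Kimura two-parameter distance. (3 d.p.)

Of 23 sites, 3 differences are transitions and 4 are transversions, so P = 3/23 ≈ 0.130435 and Q = 4/23 ≈ 0.173913.
Under the Kimura two-parameter model, d = −½ ln(1 − 2P − Q) − ¼ ln(1 − 2Q).
1 − 2P − Q = 0.565217, giving −½ ln(0.565217) = 0.285273.
1 − 2Q = 0.652174, giving −¼ ln(0.652174) = 0.106861.
d = 0.285273 + 0.106861 = 0.392134.

0.392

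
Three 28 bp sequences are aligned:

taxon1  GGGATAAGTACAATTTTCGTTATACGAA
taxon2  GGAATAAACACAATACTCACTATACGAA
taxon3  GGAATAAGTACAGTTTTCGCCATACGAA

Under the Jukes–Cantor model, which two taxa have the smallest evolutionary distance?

taxon1–taxon2: 7/28 differ, p = 0.250, d = 0.304.
taxon1–taxon3: 4/28 differ, p = 0.143, d = 0.158.
taxon2–taxon3: 7/28 differ, p = 0.250, d = 0.304.
The smallest distance is between taxon1 and taxon3.

taxon1 and taxon3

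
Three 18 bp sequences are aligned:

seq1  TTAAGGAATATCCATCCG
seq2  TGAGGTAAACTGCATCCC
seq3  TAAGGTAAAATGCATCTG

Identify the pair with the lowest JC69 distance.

seq2 and seq3

seq1–seq2: 7/18 differ, p = 0.389, d = 0.548.
seq1–seq3: 6/18 differ, p = 0.333, d = 0.441.
seq2–seq3: 4/18 differ, p = 0.222, d = 0.264.
The smallest distance is between seq2 and seq3.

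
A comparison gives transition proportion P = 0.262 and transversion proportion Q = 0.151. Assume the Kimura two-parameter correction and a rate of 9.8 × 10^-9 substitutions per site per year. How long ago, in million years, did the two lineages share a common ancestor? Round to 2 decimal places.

Under the Kimura two-parameter model, d = −½ ln(1 − 2P − Q) − ¼ ln(1 − 2Q).
1 − 2P − Q = 0.325, giving −½ ln(0.325) = 0.561965.
1 − 2Q = 0.698, giving −¼ ln(0.698) = 0.089884.
d = 0.561965 + 0.089884 = 0.651849.
Under a molecular clock d = 2μt, so t = d/(2μ) = 0.651849 / (2 × 9.8 × 10^-9) = 33.26 million years.

33.26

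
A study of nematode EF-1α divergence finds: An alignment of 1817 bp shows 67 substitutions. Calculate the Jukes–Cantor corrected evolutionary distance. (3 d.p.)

p = 67/1817 ≈ 0.036874.
d = −(3/4) ln(1 − 4p/3) = −0.75 ln(1 − 0.049165) = −0.75 ln(0.950835)
  = −0.75 × (-0.050415) = 0.037811 substitutions/site.

0.038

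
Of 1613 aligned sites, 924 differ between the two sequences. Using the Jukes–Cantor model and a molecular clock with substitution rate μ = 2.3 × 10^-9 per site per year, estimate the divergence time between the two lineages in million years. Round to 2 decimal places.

235.28

p = 924/1613 ≈ 0.572846.
d = −(3/4) ln(1 − 4p/3) = −0.75 ln(1 − 0.763795) = −0.75 ln(0.236205)
  = −0.75 × (-1.443055) = 1.082291 substitutions/site.
Under a molecular clock d = 2μt, so t = d/(2μ) = 1.082291 / (2 × 2.3 × 10^-9) = 235.28 million years.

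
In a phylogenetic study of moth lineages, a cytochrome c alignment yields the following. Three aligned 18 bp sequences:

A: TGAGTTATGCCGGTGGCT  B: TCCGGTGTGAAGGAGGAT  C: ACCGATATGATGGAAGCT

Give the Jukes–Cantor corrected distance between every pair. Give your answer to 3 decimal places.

A–B: 8/18 sites differ → p ≈ 0.444444, d = −0.75 ln(1 − 0.592592) = 0.673455 ≈ 0.673.
A–C: 8/18 sites differ → p ≈ 0.444444, d = −0.75 ln(1 − 0.592592) = 0.673455 ≈ 0.673.
B–C: 6/18 sites differ → p ≈ 0.333333, d = −0.75 ln(1 − 0.444444) = 0.440839 ≈ 0.441.

d(A,B) = 0.673, d(A,C) = 0.673, d(B,C) = 0.441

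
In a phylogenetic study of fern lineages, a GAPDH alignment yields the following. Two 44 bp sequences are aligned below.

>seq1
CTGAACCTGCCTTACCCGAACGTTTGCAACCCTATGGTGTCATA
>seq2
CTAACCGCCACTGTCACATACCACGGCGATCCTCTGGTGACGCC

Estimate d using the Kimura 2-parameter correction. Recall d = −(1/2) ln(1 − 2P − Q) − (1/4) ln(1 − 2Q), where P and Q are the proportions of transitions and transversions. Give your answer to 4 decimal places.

Of 44 sites, 8 differences are transitions and 14 are transversions, so P = 8/44 ≈ 0.181818 and Q = 14/44 ≈ 0.318182.
Under the Kimura two-parameter model, d = −½ ln(1 − 2P − Q) − ¼ ln(1 − 2Q).
1 − 2P − Q = 0.318182, giving −½ ln(0.318182) = 0.572566.
1 − 2Q = 0.363636, giving −¼ ln(0.363636) = 0.252900.
d = 0.572566 + 0.252900 = 0.825466.

0.8255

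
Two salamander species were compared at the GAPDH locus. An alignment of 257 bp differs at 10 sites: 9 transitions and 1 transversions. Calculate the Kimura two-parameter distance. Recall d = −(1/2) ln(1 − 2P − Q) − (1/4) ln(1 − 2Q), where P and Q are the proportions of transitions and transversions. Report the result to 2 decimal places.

P = 9/257 ≈ 0.035019 and Q = 1/257 ≈ 0.003891.
Under the Kimura two-parameter model, d = −½ ln(1 − 2P − Q) − ¼ ln(1 − 2Q).
1 − 2P − Q = 0.926071, giving −½ ln(0.926071) = 0.038402.
1 − 2Q = 0.992218, giving −¼ ln(0.992218) = 0.001953.
d = 0.038402 + 0.001953 = 0.040355.

0.04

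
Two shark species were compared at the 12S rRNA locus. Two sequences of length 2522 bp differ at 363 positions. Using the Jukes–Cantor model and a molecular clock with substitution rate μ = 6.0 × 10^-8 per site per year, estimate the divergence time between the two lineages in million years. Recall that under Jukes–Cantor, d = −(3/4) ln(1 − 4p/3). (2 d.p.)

p = 363/2522 ≈ 0.143933.
d = −(3/4) ln(1 − 4p/3) = −0.75 ln(1 − 0.191911) = −0.75 ln(0.808089)
  = −0.75 × (-0.213083) = 0.159812 substitutions/site.
Under a molecular clock d = 2μt, so t = d/(2μ) = 0.159812 / (2 × 6.0 × 10^-8) = 1.33 million years.

1.33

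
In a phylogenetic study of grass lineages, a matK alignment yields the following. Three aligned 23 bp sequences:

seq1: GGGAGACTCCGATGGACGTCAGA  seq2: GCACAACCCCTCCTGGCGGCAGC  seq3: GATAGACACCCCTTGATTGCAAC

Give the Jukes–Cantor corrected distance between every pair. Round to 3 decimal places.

seq1–seq2: 12/23 sites differ → p ≈ 0.521739, d = −0.75 ln(1 − 0.695652) = 0.892188 ≈ 0.892.
seq1–seq3: 11/23 sites differ → p ≈ 0.478261, d = −0.75 ln(1 − 0.637681) = 0.761423 ≈ 0.761.
seq2–seq3: 11/23 sites differ → p ≈ 0.478261, d = −0.75 ln(1 − 0.637681) = 0.761423 ≈ 0.761.

d(seq1,seq2) = 0.892, d(seq1,seq3) = 0.761, d(seq2,seq3) = 0.761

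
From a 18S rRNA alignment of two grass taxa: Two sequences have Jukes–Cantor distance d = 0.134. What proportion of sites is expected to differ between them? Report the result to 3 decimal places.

p = (3/4)(1 − e^(−4d/3)) = 0.75 × (1 − e^(-0.178667)) = 0.75 × (1 − 0.836384) = 0.122712.

0.123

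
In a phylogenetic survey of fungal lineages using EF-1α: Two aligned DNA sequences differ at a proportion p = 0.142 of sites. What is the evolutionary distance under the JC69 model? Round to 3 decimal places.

d = −(3/4) ln(1 − 4p/3) = −0.75 ln(1 − 0.189333) = −0.75 ln(0.810667)
  = −0.75 × (-0.209898) = 0.157424 substitutions/site.

0.157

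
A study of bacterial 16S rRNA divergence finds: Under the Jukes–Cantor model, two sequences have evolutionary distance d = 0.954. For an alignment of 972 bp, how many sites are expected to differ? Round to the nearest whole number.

525

Invert JC69: p = (3/4)(1 − e^(−4d/3)) = 0.75 × (1 − e^(-1.272)) = 0.75 × (1 − 0.280271) = 0.539797.
Expected differing sites = pL ≈ 0.539797 × 972 = 524.682684 ≈ 525.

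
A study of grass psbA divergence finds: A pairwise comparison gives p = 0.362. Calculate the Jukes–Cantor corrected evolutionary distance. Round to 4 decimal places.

d = −(3/4) ln(1 − 4p/3) = −0.75 ln(1 − 0.482667) = −0.75 ln(0.517333)
  = −0.75 × (-0.659069) = 0.494302 substitutions/site.

0.4943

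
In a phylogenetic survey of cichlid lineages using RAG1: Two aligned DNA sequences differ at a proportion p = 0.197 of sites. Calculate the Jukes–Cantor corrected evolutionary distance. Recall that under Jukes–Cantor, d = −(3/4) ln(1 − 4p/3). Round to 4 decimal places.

d = −(3/4) ln(1 − 4p/3) = −0.75 ln(1 − 0.262667) = −0.75 ln(0.737333)
  = −0.75 × (-0.304716) = 0.228537 substitutions/site.

0.2285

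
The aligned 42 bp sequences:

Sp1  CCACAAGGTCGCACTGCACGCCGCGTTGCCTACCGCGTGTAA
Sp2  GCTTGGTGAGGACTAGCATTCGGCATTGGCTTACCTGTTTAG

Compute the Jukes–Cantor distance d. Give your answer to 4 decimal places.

0.9824

The sequences differ at 23 of 42 sites, so p = 23/42 ≈ 0.547619.
d = −(3/4) ln(1 − 4p/3) = −0.75 ln(1 − 0.730159) = −0.75 ln(0.269841)
  = −0.75 × (-1.309922) = 0.982442 substitutions/site.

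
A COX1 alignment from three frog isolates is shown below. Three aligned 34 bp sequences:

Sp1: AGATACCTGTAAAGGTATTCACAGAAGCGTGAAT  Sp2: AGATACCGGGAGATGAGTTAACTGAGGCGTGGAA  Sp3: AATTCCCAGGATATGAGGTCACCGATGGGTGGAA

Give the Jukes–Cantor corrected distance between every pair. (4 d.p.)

Sp1–Sp2: 11/34 sites differ → p ≈ 0.323529, d = −0.75 ln(1 − 0.431372) = 0.423397 ≈ 0.4234.
Sp1–Sp3: 15/34 sites differ → p ≈ 0.441176, d = −0.75 ln(1 − 0.588235) = 0.665477 ≈ 0.6655.
Sp2–Sp3: 10/34 sites differ → p ≈ 0.294118, d = −0.75 ln(1 − 0.392157) = 0.373379 ≈ 0.3734.

d(Sp1,Sp2) = 0.4234, d(Sp1,Sp3) = 0.6655, d(Sp2,Sp3) = 0.3734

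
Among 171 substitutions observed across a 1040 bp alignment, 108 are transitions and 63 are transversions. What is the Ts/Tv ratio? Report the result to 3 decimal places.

1.714

R = 108/63 = 1.714285… ≈ 1.714 (to 3 d.p.).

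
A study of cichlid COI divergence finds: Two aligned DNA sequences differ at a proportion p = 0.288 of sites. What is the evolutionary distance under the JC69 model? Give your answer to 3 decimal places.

d = −(3/4) ln(1 − 4p/3) = −0.75 ln(1 − 0.384) = −0.75 ln(0.616)
  = −0.75 × (-0.484508) = 0.363381 substitutions/site.

0.363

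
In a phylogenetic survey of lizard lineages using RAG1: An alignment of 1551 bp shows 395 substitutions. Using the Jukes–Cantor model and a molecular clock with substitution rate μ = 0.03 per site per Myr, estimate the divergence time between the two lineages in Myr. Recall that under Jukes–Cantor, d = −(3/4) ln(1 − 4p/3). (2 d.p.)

p = 395/1551 ≈ 0.254674.
d = −(3/4) ln(1 − 4p/3) = −0.75 ln(1 − 0.339565) = −0.75 ln(0.660435)
  = −0.75 × (-0.414857) = 0.311143 substitutions/site.
Under a molecular clock d = 2μt, so t = d/(2μ) = 0.311143 / (2 × 0.03) = 5.19 Myr.

5.19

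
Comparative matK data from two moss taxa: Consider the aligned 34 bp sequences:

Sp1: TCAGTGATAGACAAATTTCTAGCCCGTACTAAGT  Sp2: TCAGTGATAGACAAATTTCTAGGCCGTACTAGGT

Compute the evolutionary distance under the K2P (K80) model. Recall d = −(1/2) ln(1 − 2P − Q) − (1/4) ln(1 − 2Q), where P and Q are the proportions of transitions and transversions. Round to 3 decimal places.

Of 34 sites, 1 differences are transitions and 1 are transversions, so P = 1/34 ≈ 0.029412 and Q = 1/34 ≈ 0.029412.
Under the Kimura two-parameter model, d = −½ ln(1 − 2P − Q) − ¼ ln(1 − 2Q).
1 − 2P − Q = 0.911764, giving −½ ln(0.911764) = 0.046187.
1 − 2Q = 0.941176, giving −¼ ln(0.941176) = 0.015156.
d = 0.046187 + 0.015156 = 0.061343.

0.061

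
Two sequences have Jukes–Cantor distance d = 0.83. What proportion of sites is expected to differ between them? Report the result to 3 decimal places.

0.502

p = (3/4)(1 − e^(−4d/3)) = 0.75 × (1 − e^(-1.106667)) = 0.75 × (1 − 0.330659) = 0.502006.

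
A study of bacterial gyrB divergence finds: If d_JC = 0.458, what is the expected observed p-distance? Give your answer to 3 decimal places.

0.343

p = (3/4)(1 − e^(−4d/3)) = 0.75 × (1 − e^(-0.610667)) = 0.75 × (1 − 0.542989) = 0.342758.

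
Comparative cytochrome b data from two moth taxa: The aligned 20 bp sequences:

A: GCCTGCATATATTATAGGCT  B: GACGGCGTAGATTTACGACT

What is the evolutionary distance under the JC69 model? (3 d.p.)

0.572

The sequences differ at 8 of 20 sites (2, 4, 7, 10, 14, 15, 16, 18), so p = 8/20 = 0.4.
d = −(3/4) ln(1 − 4p/3) = −0.75 ln(1 − 0.533333) = −0.75 ln(0.466667)
  = −0.75 × (-0.762139) = 0.571604 substitutions/site.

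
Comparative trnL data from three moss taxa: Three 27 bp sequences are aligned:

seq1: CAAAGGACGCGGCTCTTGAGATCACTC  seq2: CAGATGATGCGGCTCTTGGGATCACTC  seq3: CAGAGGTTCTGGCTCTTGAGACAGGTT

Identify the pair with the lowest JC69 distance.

seq1 and seq2

seq1–seq2: 4/27 differ, p = 0.148, d = 0.165.
seq1–seq3: 10/27 differ, p = 0.370, d = 0.511.
seq2–seq3: 10/27 differ, p = 0.370, d = 0.511.
The smallest distance is between seq1 and seq2.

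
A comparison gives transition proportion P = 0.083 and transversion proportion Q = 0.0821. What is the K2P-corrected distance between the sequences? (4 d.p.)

Under the Kimura two-parameter model, d = −½ ln(1 − 2P − Q) − ¼ ln(1 − 2Q).
1 − 2P − Q = 0.7519, giving −½ ln(0.7519) = 0.142576.
1 − 2Q = 0.8358, giving −¼ ln(0.8358) = 0.044841.
d = 0.142576 + 0.044841 = 0.187417.

0.1874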